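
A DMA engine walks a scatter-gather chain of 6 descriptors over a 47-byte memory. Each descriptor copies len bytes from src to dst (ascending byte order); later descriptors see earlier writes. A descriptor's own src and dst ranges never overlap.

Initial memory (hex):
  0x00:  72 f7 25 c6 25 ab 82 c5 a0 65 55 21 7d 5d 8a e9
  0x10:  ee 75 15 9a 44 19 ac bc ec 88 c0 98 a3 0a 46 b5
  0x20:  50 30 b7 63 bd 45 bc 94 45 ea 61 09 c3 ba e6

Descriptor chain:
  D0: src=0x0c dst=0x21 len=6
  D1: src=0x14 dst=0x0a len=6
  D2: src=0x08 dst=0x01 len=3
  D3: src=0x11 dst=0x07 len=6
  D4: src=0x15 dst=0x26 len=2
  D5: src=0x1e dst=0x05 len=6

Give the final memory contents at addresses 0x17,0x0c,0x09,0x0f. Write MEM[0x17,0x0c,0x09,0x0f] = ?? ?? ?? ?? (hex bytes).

MEM[0x17,0x0c,0x09,0x0f] = bc ac 5d 88

D0: mem[0x21..0x26] <- [7d 5d 8a e9 ee 75]
D1: mem[0x0a..0x0f] <- [44 19 ac bc ec 88]
D2: mem[0x01..0x03] <- [a0 65 44]
D3: mem[0x07..0x0c] <- [75 15 9a 44 19 ac]
D4: mem[0x26..0x27] <- [19 ac]
D5: mem[0x05..0x0a] <- [46 b5 50 7d 5d 8a]
query mem[0x17]=0xbc, mem[0x0c]=0xac, mem[0x09]=0x5d, mem[0x0f]=0x88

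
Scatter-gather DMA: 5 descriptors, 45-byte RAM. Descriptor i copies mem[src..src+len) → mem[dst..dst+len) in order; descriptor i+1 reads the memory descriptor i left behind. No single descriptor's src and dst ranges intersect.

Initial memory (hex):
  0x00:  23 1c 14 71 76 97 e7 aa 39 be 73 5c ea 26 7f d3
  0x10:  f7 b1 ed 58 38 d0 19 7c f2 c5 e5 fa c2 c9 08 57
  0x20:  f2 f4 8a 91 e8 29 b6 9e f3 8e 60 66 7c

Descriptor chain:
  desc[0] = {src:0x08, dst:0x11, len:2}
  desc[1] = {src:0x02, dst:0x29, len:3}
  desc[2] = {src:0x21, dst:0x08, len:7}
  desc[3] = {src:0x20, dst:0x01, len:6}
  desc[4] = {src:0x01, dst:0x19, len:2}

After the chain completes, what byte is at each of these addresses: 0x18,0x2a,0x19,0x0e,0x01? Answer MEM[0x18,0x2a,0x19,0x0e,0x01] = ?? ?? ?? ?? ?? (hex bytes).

[0] 0x08->0x11 len=2 : 39 be
[1] 0x02->0x29 len=3 : 14 71 76
[2] 0x21->0x08 len=7 : f4 8a 91 e8 29 b6 9e
[3] 0x20->0x01 len=6 : f2 f4 8a 91 e8 29
[4] 0x01->0x19 len=2 : f2 f4
query mem[0x18]=0xf2, mem[0x2a]=0x71, mem[0x19]=0xf2, mem[0x0e]=0x9e, mem[0x01]=0xf2

MEM[0x18,0x2a,0x19,0x0e,0x01] = f2 71 f2 9e f2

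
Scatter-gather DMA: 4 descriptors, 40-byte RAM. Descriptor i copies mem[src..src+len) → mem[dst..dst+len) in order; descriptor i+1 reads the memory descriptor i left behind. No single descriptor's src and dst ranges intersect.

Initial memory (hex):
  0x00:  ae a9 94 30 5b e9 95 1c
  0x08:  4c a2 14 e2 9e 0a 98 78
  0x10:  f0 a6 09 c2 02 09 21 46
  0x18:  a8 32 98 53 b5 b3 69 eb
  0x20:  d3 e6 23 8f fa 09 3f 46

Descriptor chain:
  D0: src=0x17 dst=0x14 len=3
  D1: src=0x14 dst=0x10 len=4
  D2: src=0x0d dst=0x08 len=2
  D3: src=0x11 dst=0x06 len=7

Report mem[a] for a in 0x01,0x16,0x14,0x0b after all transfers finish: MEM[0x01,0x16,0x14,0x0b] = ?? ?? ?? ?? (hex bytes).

MEM[0x01,0x16,0x14,0x0b] = a9 32 46 32

#0 dst[0x14+3] := {0x46,0xa8,0x32}
#1 dst[0x10+4] := {0x46,0xa8,0x32,0x46}
#2 dst[0x08+2] := {0x0a,0x98}
#3 dst[0x06+7] := {0xa8,0x32,0x46,0x46,0xa8,0x32,0x46}
query mem[0x01]=0xa9, mem[0x16]=0x32, mem[0x14]=0x46, mem[0x0b]=0x32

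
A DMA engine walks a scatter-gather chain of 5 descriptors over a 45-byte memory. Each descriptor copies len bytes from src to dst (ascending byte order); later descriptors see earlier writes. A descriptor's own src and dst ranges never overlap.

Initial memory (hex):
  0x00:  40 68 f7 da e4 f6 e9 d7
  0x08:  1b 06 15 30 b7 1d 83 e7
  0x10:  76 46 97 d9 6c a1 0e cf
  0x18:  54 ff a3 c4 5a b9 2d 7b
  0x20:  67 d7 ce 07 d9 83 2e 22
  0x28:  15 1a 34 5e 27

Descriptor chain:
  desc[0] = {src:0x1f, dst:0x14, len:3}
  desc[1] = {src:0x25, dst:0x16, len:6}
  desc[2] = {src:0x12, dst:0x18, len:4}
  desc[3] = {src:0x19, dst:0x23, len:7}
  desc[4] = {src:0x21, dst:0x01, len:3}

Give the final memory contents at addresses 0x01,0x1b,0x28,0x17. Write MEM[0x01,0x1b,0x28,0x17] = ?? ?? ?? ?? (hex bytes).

MEM[0x01,0x1b,0x28,0x17] = d7 67 2d 2e

D0: mem[0x14..0x16] <- [7b 67 d7]
D1: mem[0x16..0x1b] <- [83 2e 22 15 1a 34]
D2: mem[0x18..0x1b] <- [97 d9 7b 67]
D3: mem[0x23..0x29] <- [d9 7b 67 5a b9 2d 7b]
D4: mem[0x01..0x03] <- [d7 ce d9]
query mem[0x01]=0xd7, mem[0x1b]=0x67, mem[0x28]=0x2d, mem[0x17]=0x2e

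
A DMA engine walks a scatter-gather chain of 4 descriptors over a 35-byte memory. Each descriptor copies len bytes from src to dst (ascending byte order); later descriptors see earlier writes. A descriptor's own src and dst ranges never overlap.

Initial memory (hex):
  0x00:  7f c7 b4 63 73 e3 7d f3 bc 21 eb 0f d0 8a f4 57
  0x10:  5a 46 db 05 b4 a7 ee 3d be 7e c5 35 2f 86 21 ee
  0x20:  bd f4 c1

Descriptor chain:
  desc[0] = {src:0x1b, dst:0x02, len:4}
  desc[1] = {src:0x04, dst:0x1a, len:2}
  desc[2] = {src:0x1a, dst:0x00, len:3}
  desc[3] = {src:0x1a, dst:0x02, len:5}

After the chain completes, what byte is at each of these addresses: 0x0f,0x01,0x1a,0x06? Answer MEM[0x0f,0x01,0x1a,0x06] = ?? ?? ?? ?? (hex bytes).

[0] 0x1b->0x02 len=4 : 35 2f 86 21
[1] 0x04->0x1a len=2 : 86 21
[2] 0x1a->0x00 len=3 : 86 21 2f
[3] 0x1a->0x02 len=5 : 86 21 2f 86 21
query mem[0x0f]=0x57, mem[0x01]=0x21, mem[0x1a]=0x86, mem[0x06]=0x21

MEM[0x0f,0x01,0x1a,0x06] = 57 21 86 21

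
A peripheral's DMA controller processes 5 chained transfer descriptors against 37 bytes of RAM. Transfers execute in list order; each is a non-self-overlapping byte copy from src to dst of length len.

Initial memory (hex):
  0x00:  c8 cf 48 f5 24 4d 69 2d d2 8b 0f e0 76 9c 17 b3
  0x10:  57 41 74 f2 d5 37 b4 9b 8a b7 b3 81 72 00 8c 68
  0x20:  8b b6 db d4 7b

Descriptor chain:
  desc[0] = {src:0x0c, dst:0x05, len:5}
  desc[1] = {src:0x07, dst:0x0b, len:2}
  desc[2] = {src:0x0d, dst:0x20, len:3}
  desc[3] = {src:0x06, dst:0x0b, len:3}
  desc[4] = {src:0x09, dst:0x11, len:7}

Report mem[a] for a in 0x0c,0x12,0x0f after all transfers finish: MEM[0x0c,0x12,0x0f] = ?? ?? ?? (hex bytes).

MEM[0x0c,0x12,0x0f] = 17 0f b3

D0: mem[0x05..0x09] <- [76 9c 17 b3 57]
D1: mem[0x0b..0x0c] <- [17 b3]
D2: mem[0x20..0x22] <- [9c 17 b3]
D3: mem[0x0b..0x0d] <- [9c 17 b3]
D4: mem[0x11..0x17] <- [57 0f 9c 17 b3 17 b3]
query mem[0x0c]=0x17, mem[0x12]=0x0f, mem[0x0f]=0xb3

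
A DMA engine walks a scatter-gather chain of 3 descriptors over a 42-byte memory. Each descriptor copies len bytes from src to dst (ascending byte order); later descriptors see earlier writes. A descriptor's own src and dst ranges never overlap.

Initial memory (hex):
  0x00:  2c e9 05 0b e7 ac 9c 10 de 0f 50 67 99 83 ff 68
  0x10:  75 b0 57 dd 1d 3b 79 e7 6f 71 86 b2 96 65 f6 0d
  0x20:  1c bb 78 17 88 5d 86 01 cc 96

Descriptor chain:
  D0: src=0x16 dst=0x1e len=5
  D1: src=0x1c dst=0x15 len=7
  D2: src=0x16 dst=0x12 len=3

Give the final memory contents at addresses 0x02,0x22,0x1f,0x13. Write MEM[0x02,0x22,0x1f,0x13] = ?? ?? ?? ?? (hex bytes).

[0] 0x16->0x1e len=5 : 79 e7 6f 71 86
[1] 0x1c->0x15 len=7 : 96 65 79 e7 6f 71 86
[2] 0x16->0x12 len=3 : 65 79 e7
query mem[0x02]=0x05, mem[0x22]=0x86, mem[0x1f]=0xe7, mem[0x13]=0x79

MEM[0x02,0x22,0x1f,0x13] = 05 86 e7 79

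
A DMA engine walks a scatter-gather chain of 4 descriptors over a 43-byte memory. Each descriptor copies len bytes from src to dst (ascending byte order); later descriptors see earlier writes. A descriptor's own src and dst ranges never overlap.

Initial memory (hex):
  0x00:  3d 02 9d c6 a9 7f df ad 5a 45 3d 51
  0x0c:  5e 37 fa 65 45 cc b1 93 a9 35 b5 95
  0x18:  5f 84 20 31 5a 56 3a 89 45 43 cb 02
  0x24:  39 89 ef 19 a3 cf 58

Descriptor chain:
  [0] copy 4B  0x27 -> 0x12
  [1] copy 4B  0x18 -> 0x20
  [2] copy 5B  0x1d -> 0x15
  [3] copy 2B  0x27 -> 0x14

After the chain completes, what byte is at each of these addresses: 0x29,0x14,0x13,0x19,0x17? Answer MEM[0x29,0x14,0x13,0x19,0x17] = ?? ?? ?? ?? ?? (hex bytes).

#0 dst[0x12+4] := {0x19,0xa3,0xcf,0x58}
#1 dst[0x20+4] := {0x5f,0x84,0x20,0x31}
#2 dst[0x15+5] := {0x56,0x3a,0x89,0x5f,0x84}
#3 dst[0x14+2] := {0x19,0xa3}
query mem[0x29]=0xcf, mem[0x14]=0x19, mem[0x13]=0xa3, mem[0x19]=0x84, mem[0x17]=0x89

MEM[0x29,0x14,0x13,0x19,0x17] = cf 19 a3 84 89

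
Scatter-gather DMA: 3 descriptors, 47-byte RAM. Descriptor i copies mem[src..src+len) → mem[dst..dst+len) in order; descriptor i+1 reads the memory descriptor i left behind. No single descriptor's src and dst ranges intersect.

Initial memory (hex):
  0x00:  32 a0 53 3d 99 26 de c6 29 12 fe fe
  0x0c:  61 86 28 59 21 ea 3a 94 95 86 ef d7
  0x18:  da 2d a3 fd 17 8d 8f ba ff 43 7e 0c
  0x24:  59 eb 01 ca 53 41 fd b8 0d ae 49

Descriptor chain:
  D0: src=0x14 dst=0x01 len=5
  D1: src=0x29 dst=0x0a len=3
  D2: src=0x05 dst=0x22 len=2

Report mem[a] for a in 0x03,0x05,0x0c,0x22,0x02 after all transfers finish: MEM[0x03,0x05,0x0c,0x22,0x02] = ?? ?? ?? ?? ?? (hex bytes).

[0] 0x14->0x01 len=5 : 95 86 ef d7 da
[1] 0x29->0x0a len=3 : 41 fd b8
[2] 0x05->0x22 len=2 : da de
query mem[0x03]=0xef, mem[0x05]=0xda, mem[0x0c]=0xb8, mem[0x22]=0xda, mem[0x02]=0x86

MEM[0x03,0x05,0x0c,0x22,0x02] = ef da b8 da 86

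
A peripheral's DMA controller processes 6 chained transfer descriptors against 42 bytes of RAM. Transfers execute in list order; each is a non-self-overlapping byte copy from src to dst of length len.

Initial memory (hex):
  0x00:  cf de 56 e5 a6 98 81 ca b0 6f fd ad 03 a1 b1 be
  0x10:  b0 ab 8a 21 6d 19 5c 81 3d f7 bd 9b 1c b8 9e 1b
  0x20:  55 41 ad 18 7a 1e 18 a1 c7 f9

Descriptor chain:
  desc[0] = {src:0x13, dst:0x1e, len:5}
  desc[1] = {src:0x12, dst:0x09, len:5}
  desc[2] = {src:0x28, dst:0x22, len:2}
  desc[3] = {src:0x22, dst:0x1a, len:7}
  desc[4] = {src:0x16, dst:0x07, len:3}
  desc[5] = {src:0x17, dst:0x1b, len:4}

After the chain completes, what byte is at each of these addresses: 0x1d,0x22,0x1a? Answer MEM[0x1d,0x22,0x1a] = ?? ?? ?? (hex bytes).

#0 dst[0x1e+5] := {0x21,0x6d,0x19,0x5c,0x81}
#1 dst[0x09+5] := {0x8a,0x21,0x6d,0x19,0x5c}
#2 dst[0x22+2] := {0xc7,0xf9}
#3 dst[0x1a+7] := {0xc7,0xf9,0x7a,0x1e,0x18,0xa1,0xc7}
#4 dst[0x07+3] := {0x5c,0x81,0x3d}
#5 dst[0x1b+4] := {0x81,0x3d,0xf7,0xc7}
query mem[0x1d]=0xf7, mem[0x22]=0xc7, mem[0x1a]=0xc7

MEM[0x1d,0x22,0x1a] = f7 c7 c7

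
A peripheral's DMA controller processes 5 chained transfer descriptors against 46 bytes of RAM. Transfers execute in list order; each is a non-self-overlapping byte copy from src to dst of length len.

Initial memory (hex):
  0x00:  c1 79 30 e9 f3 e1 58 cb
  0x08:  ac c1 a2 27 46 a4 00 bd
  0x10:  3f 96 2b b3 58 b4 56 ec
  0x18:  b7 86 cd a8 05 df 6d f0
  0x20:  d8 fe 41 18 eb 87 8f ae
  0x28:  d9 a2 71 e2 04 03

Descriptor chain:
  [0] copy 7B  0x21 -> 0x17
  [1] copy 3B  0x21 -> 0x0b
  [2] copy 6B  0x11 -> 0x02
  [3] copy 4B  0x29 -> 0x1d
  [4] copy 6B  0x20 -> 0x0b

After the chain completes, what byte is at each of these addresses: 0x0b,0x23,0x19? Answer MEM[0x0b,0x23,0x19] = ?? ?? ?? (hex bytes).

MEM[0x0b,0x23,0x19] = 04 18 18

D0: mem[0x17..0x1d] <- [fe 41 18 eb 87 8f ae]
D1: mem[0x0b..0x0d] <- [fe 41 18]
D2: mem[0x02..0x07] <- [96 2b b3 58 b4 56]
D3: mem[0x1d..0x20] <- [a2 71 e2 04]
D4: mem[0x0b..0x10] <- [04 fe 41 18 eb 87]
query mem[0x0b]=0x04, mem[0x23]=0x18, mem[0x19]=0x18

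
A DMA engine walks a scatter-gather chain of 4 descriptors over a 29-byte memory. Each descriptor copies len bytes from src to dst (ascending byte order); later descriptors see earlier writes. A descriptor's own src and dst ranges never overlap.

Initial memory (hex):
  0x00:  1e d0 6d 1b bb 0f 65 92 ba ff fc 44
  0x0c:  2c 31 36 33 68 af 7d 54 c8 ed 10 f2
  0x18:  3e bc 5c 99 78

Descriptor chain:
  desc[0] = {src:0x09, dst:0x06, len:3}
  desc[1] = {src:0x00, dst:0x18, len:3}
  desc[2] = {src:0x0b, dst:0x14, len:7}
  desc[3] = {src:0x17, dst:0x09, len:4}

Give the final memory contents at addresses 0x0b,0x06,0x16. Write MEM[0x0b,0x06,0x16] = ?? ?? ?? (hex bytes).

#0 dst[0x06+3] := {0xff,0xfc,0x44}
#1 dst[0x18+3] := {0x1e,0xd0,0x6d}
#2 dst[0x14+7] := {0x44,0x2c,0x31,0x36,0x33,0x68,0xaf}
#3 dst[0x09+4] := {0x36,0x33,0x68,0xaf}
query mem[0x0b]=0x68, mem[0x06]=0xff, mem[0x16]=0x31

MEM[0x0b,0x06,0x16] = 68 ff 31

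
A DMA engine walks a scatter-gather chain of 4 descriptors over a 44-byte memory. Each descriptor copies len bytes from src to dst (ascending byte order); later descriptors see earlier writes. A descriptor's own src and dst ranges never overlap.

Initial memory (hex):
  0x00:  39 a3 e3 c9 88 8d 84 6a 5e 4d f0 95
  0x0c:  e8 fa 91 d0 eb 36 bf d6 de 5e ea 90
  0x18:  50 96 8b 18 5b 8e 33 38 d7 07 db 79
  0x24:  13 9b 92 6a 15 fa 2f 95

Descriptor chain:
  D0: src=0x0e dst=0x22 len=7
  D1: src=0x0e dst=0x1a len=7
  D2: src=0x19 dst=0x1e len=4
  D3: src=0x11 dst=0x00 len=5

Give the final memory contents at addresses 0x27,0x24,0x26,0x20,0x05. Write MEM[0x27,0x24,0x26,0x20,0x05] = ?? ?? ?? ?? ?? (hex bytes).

#0 dst[0x22+7] := {0x91,0xd0,0xeb,0x36,0xbf,0xd6,0xde}
#1 dst[0x1a+7] := {0x91,0xd0,0xeb,0x36,0xbf,0xd6,0xde}
#2 dst[0x1e+4] := {0x96,0x91,0xd0,0xeb}
#3 dst[0x00+5] := {0x36,0xbf,0xd6,0xde,0x5e}
query mem[0x27]=0xd6, mem[0x24]=0xeb, mem[0x26]=0xbf, mem[0x20]=0xd0, mem[0x05]=0x8d

MEM[0x27,0x24,0x26,0x20,0x05] = d6 eb bf d0 8d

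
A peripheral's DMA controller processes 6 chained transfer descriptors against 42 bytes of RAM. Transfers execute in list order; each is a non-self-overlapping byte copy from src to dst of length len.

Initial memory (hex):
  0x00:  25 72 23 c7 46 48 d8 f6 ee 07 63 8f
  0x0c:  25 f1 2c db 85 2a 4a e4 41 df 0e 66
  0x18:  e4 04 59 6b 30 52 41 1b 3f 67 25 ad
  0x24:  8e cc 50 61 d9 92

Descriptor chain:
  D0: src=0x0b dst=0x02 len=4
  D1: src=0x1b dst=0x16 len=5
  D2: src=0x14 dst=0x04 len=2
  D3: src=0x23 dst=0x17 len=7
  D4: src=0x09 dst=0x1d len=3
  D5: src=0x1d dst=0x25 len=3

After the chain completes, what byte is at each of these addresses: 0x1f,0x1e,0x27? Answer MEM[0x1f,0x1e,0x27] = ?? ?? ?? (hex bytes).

MEM[0x1f,0x1e,0x27] = 8f 63 8f

D0: mem[0x02..0x05] <- [8f 25 f1 2c]
D1: mem[0x16..0x1a] <- [6b 30 52 41 1b]
D2: mem[0x04..0x05] <- [41 df]
D3: mem[0x17..0x1d] <- [ad 8e cc 50 61 d9 92]
D4: mem[0x1d..0x1f] <- [07 63 8f]
D5: mem[0x25..0x27] <- [07 63 8f]
query mem[0x1f]=0x8f, mem[0x1e]=0x63, mem[0x27]=0x8f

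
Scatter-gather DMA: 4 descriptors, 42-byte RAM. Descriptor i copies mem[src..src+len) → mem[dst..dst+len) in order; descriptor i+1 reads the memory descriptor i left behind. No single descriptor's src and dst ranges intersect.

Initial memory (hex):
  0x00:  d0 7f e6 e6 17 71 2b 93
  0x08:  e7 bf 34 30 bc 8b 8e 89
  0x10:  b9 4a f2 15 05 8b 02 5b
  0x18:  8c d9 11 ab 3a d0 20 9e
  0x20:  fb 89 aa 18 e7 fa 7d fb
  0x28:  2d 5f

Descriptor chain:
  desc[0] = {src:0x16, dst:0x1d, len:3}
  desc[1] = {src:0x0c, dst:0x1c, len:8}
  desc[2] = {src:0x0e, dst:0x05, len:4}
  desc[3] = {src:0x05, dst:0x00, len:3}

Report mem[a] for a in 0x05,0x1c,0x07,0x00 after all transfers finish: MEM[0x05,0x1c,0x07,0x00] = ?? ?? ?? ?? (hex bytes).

[0] 0x16->0x1d len=3 : 02 5b 8c
[1] 0x0c->0x1c len=8 : bc 8b 8e 89 b9 4a f2 15
[2] 0x0e->0x05 len=4 : 8e 89 b9 4a
[3] 0x05->0x00 len=3 : 8e 89 b9
query mem[0x05]=0x8e, mem[0x1c]=0xbc, mem[0x07]=0xb9, mem[0x00]=0x8e

MEM[0x05,0x1c,0x07,0x00] = 8e bc b9 8e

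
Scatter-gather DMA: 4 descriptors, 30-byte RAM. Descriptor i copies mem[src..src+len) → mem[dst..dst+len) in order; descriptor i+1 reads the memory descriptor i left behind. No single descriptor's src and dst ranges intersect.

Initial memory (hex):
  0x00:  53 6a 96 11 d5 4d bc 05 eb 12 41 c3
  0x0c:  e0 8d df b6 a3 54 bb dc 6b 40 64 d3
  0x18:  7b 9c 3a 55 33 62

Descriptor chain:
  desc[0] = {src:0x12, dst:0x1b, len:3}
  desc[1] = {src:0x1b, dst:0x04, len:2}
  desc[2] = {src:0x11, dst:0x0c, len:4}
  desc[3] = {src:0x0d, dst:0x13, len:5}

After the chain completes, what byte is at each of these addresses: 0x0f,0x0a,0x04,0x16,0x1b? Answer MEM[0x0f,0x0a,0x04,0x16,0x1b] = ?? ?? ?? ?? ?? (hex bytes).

MEM[0x0f,0x0a,0x04,0x16,0x1b] = 6b 41 bb a3 bb

  after D0: wrote 3B at 0x1b = bbdc6b
  after D1: wrote 2B at 0x04 = bbdc
  after D2: wrote 4B at 0x0c = 54bbdc6b
  after D3: wrote 5B at 0x13 = bbdc6ba354
query mem[0x0f]=0x6b, mem[0x0a]=0x41, mem[0x04]=0xbb, mem[0x16]=0xa3, mem[0x1b]=0xbb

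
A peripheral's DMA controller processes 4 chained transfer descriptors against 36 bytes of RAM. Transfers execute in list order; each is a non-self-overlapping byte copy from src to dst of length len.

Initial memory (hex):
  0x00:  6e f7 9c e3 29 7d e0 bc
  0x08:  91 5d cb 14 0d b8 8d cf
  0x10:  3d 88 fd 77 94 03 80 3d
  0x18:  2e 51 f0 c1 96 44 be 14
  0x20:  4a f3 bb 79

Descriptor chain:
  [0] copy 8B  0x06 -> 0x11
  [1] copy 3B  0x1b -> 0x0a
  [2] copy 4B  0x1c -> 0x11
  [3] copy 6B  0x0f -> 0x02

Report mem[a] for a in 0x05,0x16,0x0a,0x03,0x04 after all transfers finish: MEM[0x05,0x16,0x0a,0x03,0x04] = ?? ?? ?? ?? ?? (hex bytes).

MEM[0x05,0x16,0x0a,0x03,0x04] = 44 14 c1 3d 96

D0: mem[0x11..0x18] <- [e0 bc 91 5d cb 14 0d b8]
D1: mem[0x0a..0x0c] <- [c1 96 44]
D2: mem[0x11..0x14] <- [96 44 be 14]
D3: mem[0x02..0x07] <- [cf 3d 96 44 be 14]
query mem[0x05]=0x44, mem[0x16]=0x14, mem[0x0a]=0xc1, mem[0x03]=0x3d, mem[0x04]=0x96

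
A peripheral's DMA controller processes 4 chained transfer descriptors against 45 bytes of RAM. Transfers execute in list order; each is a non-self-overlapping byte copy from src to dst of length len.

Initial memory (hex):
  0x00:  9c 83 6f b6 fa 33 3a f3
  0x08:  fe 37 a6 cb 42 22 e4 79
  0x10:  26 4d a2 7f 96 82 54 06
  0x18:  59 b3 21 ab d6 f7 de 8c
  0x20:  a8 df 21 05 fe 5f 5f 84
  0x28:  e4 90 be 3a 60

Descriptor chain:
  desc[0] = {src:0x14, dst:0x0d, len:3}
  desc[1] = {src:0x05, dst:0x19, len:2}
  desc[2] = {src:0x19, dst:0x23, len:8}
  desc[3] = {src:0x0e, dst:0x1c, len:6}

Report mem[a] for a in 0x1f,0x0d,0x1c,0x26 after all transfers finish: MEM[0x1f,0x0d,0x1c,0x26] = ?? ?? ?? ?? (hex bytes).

[0] 0x14->0x0d len=3 : 96 82 54
[1] 0x05->0x19 len=2 : 33 3a
[2] 0x19->0x23 len=8 : 33 3a ab d6 f7 de 8c a8
[3] 0x0e->0x1c len=6 : 82 54 26 4d a2 7f
query mem[0x1f]=0x4d, mem[0x0d]=0x96, mem[0x1c]=0x82, mem[0x26]=0xd6

MEM[0x1f,0x0d,0x1c,0x26] = 4d 96 82 d6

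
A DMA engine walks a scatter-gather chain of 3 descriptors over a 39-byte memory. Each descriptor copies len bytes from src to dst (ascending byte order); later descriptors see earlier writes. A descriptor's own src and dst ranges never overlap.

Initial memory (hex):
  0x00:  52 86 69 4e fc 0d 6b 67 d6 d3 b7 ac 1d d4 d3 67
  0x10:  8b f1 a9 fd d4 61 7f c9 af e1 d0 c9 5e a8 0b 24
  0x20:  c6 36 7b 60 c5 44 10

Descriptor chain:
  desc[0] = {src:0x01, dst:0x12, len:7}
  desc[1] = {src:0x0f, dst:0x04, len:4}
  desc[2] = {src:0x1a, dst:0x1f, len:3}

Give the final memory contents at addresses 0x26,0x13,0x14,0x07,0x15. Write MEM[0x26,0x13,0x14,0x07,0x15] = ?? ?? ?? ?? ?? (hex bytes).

MEM[0x26,0x13,0x14,0x07,0x15] = 10 69 4e 86 fc

#0 dst[0x12+7] := {0x86,0x69,0x4e,0xfc,0x0d,0x6b,0x67}
#1 dst[0x04+4] := {0x67,0x8b,0xf1,0x86}
#2 dst[0x1f+3] := {0xd0,0xc9,0x5e}
query mem[0x26]=0x10, mem[0x13]=0x69, mem[0x14]=0x4e, mem[0x07]=0x86, mem[0x15]=0xfc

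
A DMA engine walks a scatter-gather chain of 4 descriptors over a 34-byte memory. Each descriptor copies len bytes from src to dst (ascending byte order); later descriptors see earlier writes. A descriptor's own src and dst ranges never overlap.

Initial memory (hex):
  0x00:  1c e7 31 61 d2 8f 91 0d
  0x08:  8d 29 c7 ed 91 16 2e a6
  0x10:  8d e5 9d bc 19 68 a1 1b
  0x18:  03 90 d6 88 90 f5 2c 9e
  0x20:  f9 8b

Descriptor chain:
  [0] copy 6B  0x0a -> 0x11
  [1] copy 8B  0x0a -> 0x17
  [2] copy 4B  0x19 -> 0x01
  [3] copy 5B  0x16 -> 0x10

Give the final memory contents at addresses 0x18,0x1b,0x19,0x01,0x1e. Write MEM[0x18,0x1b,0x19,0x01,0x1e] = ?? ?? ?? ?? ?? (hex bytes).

MEM[0x18,0x1b,0x19,0x01,0x1e] = ed 2e 91 91 c7

D0: mem[0x11..0x16] <- [c7 ed 91 16 2e a6]
D1: mem[0x17..0x1e] <- [c7 ed 91 16 2e a6 8d c7]
D2: mem[0x01..0x04] <- [91 16 2e a6]
D3: mem[0x10..0x14] <- [a6 c7 ed 91 16]
query mem[0x18]=0xed, mem[0x1b]=0x2e, mem[0x19]=0x91, mem[0x01]=0x91, mem[0x1e]=0xc7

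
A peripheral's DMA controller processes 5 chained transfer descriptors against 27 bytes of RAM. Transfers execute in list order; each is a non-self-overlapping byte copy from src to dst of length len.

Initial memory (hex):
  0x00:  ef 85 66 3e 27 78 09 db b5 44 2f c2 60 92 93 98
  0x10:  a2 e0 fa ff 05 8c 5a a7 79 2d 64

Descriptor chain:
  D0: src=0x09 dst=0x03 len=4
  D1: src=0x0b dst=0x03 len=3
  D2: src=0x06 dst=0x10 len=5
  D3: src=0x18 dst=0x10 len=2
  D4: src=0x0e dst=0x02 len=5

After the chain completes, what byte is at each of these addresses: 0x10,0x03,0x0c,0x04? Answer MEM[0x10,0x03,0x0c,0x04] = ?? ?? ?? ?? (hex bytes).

MEM[0x10,0x03,0x0c,0x04] = 79 98 60 79

  after D0: wrote 4B at 0x03 = 442fc260
  after D1: wrote 3B at 0x03 = c26092
  after D2: wrote 5B at 0x10 = 60dbb5442f
  after D3: wrote 2B at 0x10 = 792d
  after D4: wrote 5B at 0x02 = 9398792db5
query mem[0x10]=0x79, mem[0x03]=0x98, mem[0x0c]=0x60, mem[0x04]=0x79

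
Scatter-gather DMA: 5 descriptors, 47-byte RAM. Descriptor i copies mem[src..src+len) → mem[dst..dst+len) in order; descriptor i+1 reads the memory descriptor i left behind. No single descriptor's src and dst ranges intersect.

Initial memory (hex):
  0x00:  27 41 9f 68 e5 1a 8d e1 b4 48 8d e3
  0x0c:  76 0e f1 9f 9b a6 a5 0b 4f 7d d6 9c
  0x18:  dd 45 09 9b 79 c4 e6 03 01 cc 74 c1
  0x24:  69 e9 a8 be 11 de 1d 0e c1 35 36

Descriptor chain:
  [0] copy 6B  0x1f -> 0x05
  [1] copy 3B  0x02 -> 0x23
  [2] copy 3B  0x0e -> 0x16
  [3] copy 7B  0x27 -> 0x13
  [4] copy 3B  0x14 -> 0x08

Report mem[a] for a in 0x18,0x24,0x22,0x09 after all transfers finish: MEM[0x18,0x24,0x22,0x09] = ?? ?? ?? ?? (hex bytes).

MEM[0x18,0x24,0x22,0x09] = c1 68 74 de

D0: mem[0x05..0x0a] <- [03 01 cc 74 c1 69]
D1: mem[0x23..0x25] <- [9f 68 e5]
D2: mem[0x16..0x18] <- [f1 9f 9b]
D3: mem[0x13..0x19] <- [be 11 de 1d 0e c1 35]
D4: mem[0x08..0x0a] <- [11 de 1d]
query mem[0x18]=0xc1, mem[0x24]=0x68, mem[0x22]=0x74, mem[0x09]=0xde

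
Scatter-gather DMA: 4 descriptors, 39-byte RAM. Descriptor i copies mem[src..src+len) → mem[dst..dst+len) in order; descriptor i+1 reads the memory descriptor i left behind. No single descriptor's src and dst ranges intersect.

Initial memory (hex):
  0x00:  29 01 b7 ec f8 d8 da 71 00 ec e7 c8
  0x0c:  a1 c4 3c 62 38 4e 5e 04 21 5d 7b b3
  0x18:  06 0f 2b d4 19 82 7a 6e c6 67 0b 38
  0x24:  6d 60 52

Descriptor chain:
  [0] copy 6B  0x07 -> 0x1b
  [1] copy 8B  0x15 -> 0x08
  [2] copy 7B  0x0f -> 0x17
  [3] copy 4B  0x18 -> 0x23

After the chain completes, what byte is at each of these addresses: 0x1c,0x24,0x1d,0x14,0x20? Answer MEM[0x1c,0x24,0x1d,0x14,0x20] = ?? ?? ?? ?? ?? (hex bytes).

[0] 0x07->0x1b len=6 : 71 00 ec e7 c8 a1
[1] 0x15->0x08 len=8 : 5d 7b b3 06 0f 2b 71 00
[2] 0x0f->0x17 len=7 : 00 38 4e 5e 04 21 5d
[3] 0x18->0x23 len=4 : 38 4e 5e 04
query mem[0x1c]=0x21, mem[0x24]=0x4e, mem[0x1d]=0x5d, mem[0x14]=0x21, mem[0x20]=0xa1

MEM[0x1c,0x24,0x1d,0x14,0x20] = 21 4e 5d 21 a1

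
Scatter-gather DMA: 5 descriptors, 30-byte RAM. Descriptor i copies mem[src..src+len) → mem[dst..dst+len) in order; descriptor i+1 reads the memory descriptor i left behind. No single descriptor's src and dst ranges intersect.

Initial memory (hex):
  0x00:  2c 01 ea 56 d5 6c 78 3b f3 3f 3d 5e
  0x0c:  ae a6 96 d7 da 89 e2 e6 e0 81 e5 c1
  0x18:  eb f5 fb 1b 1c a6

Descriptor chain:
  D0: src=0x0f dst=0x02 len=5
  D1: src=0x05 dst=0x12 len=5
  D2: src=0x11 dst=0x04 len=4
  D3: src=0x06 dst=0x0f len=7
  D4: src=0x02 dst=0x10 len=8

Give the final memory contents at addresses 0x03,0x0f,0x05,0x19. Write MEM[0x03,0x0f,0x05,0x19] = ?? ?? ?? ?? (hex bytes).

MEM[0x03,0x0f,0x05,0x19] = da e6 e2 f5

  after D0: wrote 5B at 0x02 = d7da89e2e6
  after D1: wrote 5B at 0x12 = e2e63bf33f
  after D2: wrote 4B at 0x04 = 89e2e63b
  after D3: wrote 7B at 0x0f = e63bf33f3d5eae
  after D4: wrote 8B at 0x10 = d7da89e2e63bf33f
query mem[0x03]=0xda, mem[0x0f]=0xe6, mem[0x05]=0xe2, mem[0x19]=0xf5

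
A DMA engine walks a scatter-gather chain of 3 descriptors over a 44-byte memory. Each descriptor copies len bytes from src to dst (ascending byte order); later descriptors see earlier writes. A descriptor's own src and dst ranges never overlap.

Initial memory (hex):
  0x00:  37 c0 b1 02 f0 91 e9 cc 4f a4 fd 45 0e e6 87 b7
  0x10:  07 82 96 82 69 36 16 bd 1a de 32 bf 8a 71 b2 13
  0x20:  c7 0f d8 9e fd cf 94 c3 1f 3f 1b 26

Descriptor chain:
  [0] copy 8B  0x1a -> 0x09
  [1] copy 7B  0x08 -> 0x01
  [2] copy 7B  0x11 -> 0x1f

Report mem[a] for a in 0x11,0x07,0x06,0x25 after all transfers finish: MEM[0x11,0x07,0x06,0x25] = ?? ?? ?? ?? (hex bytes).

MEM[0x11,0x07,0x06,0x25] = 82 13 b2 bd

D0: mem[0x09..0x10] <- [32 bf 8a 71 b2 13 c7 0f]
D1: mem[0x01..0x07] <- [4f 32 bf 8a 71 b2 13]
D2: mem[0x1f..0x25] <- [82 96 82 69 36 16 bd]
query mem[0x11]=0x82, mem[0x07]=0x13, mem[0x06]=0xb2, mem[0x25]=0xbd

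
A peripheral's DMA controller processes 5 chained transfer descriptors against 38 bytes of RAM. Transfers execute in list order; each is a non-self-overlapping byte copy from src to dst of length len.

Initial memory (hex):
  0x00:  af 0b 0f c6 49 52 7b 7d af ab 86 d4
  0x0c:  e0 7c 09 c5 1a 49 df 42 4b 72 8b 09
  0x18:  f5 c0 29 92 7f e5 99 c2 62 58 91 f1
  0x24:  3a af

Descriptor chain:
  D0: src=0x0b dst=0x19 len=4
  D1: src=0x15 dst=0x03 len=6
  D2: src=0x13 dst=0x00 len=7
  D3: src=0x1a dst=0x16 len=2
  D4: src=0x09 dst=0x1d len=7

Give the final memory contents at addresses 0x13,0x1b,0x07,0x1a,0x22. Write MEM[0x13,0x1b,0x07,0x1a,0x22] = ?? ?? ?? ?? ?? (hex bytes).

MEM[0x13,0x1b,0x07,0x1a,0x22] = 42 7c d4 e0 09

#0 dst[0x19+4] := {0xd4,0xe0,0x7c,0x09}
#1 dst[0x03+6] := {0x72,0x8b,0x09,0xf5,0xd4,0xe0}
#2 dst[0x00+7] := {0x42,0x4b,0x72,0x8b,0x09,0xf5,0xd4}
#3 dst[0x16+2] := {0xe0,0x7c}
#4 dst[0x1d+7] := {0xab,0x86,0xd4,0xe0,0x7c,0x09,0xc5}
query mem[0x13]=0x42, mem[0x1b]=0x7c, mem[0x07]=0xd4, mem[0x1a]=0xe0, mem[0x22]=0x09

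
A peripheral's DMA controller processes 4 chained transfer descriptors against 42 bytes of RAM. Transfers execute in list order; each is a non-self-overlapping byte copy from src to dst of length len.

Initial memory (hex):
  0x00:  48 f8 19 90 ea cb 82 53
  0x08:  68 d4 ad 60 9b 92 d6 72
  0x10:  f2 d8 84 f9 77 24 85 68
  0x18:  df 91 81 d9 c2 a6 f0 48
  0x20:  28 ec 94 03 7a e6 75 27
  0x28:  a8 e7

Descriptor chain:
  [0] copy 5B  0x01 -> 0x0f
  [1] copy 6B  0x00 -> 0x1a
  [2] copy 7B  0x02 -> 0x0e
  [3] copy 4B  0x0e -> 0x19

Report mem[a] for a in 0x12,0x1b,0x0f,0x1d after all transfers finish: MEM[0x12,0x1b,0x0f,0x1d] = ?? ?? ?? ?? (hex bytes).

#0 dst[0x0f+5] := {0xf8,0x19,0x90,0xea,0xcb}
#1 dst[0x1a+6] := {0x48,0xf8,0x19,0x90,0xea,0xcb}
#2 dst[0x0e+7] := {0x19,0x90,0xea,0xcb,0x82,0x53,0x68}
#3 dst[0x19+4] := {0x19,0x90,0xea,0xcb}
query mem[0x12]=0x82, mem[0x1b]=0xea, mem[0x0f]=0x90, mem[0x1d]=0x90

MEM[0x12,0x1b,0x0f,0x1d] = 82 ea 90 90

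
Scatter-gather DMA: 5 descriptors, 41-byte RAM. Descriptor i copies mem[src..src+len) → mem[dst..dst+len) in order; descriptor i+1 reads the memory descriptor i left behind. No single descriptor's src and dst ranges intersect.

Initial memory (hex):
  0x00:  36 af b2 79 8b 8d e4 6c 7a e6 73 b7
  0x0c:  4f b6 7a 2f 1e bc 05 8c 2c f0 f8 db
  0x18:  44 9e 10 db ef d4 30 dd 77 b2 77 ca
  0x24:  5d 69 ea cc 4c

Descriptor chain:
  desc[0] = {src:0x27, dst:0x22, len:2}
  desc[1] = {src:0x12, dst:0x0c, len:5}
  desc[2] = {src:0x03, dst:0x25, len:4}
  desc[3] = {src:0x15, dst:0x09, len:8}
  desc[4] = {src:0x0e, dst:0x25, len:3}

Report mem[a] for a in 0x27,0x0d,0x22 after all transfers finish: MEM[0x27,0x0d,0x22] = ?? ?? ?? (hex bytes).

MEM[0x27,0x0d,0x22] = ef 9e cc

D0: mem[0x22..0x23] <- [cc 4c]
D1: mem[0x0c..0x10] <- [05 8c 2c f0 f8]
D2: mem[0x25..0x28] <- [79 8b 8d e4]
D3: mem[0x09..0x10] <- [f0 f8 db 44 9e 10 db ef]
D4: mem[0x25..0x27] <- [10 db ef]
query mem[0x27]=0xef, mem[0x0d]=0x9e, mem[0x22]=0xcc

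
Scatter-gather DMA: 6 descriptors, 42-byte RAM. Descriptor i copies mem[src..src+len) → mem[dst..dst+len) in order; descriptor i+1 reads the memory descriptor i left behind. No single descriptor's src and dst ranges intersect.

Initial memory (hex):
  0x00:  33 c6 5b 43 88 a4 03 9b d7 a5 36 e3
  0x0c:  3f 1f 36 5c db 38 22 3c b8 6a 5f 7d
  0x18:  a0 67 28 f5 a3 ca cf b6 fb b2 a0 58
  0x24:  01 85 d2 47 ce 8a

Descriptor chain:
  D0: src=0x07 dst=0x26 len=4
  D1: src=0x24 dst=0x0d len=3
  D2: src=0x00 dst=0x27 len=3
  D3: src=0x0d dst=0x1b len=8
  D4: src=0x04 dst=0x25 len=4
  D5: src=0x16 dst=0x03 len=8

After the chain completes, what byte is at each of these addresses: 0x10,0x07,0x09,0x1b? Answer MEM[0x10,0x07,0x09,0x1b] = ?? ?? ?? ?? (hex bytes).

MEM[0x10,0x07,0x09,0x1b] = db 28 85 01

  after D0: wrote 4B at 0x26 = 9bd7a536
  after D1: wrote 3B at 0x0d = 01859b
  after D2: wrote 3B at 0x27 = 33c65b
  after D3: wrote 8B at 0x1b = 01859bdb38223cb8
  after D4: wrote 4B at 0x25 = 88a4039b
  after D5: wrote 8B at 0x03 = 5f7da0672801859b
query mem[0x10]=0xdb, mem[0x07]=0x28, mem[0x09]=0x85, mem[0x1b]=0x01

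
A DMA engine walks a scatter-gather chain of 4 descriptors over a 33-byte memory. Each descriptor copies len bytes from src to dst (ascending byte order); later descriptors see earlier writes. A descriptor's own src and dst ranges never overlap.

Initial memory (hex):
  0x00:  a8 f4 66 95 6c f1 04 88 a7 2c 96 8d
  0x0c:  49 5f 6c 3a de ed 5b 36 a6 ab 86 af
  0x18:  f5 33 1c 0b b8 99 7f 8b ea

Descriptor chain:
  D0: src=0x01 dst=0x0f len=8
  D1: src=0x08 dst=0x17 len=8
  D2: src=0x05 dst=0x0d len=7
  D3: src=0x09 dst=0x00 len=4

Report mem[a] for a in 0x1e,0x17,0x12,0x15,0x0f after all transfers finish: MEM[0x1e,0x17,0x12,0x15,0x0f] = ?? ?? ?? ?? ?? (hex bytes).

D0: mem[0x0f..0x16] <- [f4 66 95 6c f1 04 88 a7]
D1: mem[0x17..0x1e] <- [a7 2c 96 8d 49 5f 6c f4]
D2: mem[0x0d..0x13] <- [f1 04 88 a7 2c 96 8d]
D3: mem[0x00..0x03] <- [2c 96 8d 49]
query mem[0x1e]=0xf4, mem[0x17]=0xa7, mem[0x12]=0x96, mem[0x15]=0x88, mem[0x0f]=0x88

MEM[0x1e,0x17,0x12,0x15,0x0f] = f4 a7 96 88 88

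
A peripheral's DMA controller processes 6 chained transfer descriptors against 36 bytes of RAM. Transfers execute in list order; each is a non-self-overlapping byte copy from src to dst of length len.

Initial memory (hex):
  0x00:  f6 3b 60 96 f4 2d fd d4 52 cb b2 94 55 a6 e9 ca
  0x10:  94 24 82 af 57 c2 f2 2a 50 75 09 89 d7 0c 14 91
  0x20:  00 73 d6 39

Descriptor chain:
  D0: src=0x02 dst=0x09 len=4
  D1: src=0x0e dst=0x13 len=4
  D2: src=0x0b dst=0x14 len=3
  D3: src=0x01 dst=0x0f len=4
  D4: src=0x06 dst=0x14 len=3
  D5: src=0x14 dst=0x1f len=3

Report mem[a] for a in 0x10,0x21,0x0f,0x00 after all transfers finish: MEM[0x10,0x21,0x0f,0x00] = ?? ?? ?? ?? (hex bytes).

MEM[0x10,0x21,0x0f,0x00] = 60 52 3b f6

#0 dst[0x09+4] := {0x60,0x96,0xf4,0x2d}
#1 dst[0x13+4] := {0xe9,0xca,0x94,0x24}
#2 dst[0x14+3] := {0xf4,0x2d,0xa6}
#3 dst[0x0f+4] := {0x3b,0x60,0x96,0xf4}
#4 dst[0x14+3] := {0xfd,0xd4,0x52}
#5 dst[0x1f+3] := {0xfd,0xd4,0x52}
query mem[0x10]=0x60, mem[0x21]=0x52, mem[0x0f]=0x3b, mem[0x00]=0xf6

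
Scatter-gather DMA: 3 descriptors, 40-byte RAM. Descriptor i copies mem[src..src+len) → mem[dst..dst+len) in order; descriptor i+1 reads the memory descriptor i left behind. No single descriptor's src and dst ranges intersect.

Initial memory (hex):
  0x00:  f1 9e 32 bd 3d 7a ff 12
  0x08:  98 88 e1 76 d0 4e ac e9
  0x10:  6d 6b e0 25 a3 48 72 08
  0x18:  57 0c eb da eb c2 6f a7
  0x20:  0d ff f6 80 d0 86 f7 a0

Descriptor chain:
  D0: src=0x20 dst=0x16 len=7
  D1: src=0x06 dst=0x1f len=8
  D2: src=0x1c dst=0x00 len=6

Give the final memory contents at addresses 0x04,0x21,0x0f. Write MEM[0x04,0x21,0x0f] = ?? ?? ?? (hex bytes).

MEM[0x04,0x21,0x0f] = 12 98 e9

[0] 0x20->0x16 len=7 : 0d ff f6 80 d0 86 f7
[1] 0x06->0x1f len=8 : ff 12 98 88 e1 76 d0 4e
[2] 0x1c->0x00 len=6 : f7 c2 6f ff 12 98
query mem[0x04]=0x12, mem[0x21]=0x98, mem[0x0f]=0xe9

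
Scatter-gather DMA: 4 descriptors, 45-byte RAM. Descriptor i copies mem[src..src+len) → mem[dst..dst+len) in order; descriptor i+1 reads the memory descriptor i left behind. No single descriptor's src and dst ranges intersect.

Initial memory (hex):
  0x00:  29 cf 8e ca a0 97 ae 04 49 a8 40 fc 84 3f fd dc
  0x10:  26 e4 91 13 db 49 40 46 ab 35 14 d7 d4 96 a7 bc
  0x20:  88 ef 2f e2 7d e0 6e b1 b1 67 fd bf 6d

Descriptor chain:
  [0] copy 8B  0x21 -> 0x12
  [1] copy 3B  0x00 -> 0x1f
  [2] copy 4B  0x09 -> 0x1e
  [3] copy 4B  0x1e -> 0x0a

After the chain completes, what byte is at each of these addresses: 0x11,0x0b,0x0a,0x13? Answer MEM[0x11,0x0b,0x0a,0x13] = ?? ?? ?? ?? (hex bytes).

MEM[0x11,0x0b,0x0a,0x13] = e4 40 a8 2f

#0 dst[0x12+8] := {0xef,0x2f,0xe2,0x7d,0xe0,0x6e,0xb1,0xb1}
#1 dst[0x1f+3] := {0x29,0xcf,0x8e}
#2 dst[0x1e+4] := {0xa8,0x40,0xfc,0x84}
#3 dst[0x0a+4] := {0xa8,0x40,0xfc,0x84}
query mem[0x11]=0xe4, mem[0x0b]=0x40, mem[0x0a]=0xa8, mem[0x13]=0x2f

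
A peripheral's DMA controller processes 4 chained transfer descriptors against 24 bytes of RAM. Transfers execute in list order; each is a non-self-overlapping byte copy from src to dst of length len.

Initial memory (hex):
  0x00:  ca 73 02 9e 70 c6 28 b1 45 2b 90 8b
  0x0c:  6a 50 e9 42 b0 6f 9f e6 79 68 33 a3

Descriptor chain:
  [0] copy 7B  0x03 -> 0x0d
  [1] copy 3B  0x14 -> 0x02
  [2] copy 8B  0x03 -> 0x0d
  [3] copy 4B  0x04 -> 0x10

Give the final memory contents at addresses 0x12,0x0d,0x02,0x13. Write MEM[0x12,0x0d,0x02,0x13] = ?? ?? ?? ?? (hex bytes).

D0: mem[0x0d..0x13] <- [9e 70 c6 28 b1 45 2b]
D1: mem[0x02..0x04] <- [79 68 33]
D2: mem[0x0d..0x14] <- [68 33 c6 28 b1 45 2b 90]
D3: mem[0x10..0x13] <- [33 c6 28 b1]
query mem[0x12]=0x28, mem[0x0d]=0x68, mem[0x02]=0x79, mem[0x13]=0xb1

MEM[0x12,0x0d,0x02,0x13] = 28 68 79 b1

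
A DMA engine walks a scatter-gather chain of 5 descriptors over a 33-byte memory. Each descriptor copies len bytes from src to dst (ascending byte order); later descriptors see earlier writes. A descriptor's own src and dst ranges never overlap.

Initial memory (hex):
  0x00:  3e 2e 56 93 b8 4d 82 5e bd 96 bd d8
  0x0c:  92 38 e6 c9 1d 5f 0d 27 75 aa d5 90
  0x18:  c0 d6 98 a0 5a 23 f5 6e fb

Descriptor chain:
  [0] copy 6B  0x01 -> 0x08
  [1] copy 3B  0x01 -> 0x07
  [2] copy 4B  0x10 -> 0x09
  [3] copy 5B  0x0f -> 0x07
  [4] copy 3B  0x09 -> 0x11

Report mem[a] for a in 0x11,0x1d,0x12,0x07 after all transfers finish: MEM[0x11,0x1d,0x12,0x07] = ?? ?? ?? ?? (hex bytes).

#0 dst[0x08+6] := {0x2e,0x56,0x93,0xb8,0x4d,0x82}
#1 dst[0x07+3] := {0x2e,0x56,0x93}
#2 dst[0x09+4] := {0x1d,0x5f,0x0d,0x27}
#3 dst[0x07+5] := {0xc9,0x1d,0x5f,0x0d,0x27}
#4 dst[0x11+3] := {0x5f,0x0d,0x27}
query mem[0x11]=0x5f, mem[0x1d]=0x23, mem[0x12]=0x0d, mem[0x07]=0xc9

MEM[0x11,0x1d,0x12,0x07] = 5f 23 0d c9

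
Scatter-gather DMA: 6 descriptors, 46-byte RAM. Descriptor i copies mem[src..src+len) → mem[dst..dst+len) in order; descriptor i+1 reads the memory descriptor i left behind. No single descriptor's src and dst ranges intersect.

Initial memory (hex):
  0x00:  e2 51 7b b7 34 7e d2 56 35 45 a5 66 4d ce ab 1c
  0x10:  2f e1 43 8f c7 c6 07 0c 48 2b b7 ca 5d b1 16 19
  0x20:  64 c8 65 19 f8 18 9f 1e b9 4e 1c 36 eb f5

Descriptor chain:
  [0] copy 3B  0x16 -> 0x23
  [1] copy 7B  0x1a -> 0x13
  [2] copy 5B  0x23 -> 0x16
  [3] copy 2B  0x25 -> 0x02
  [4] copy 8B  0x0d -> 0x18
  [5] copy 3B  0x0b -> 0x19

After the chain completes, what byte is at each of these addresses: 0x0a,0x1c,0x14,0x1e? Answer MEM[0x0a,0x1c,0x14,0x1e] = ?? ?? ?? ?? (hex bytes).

MEM[0x0a,0x1c,0x14,0x1e] = a5 e1 ca b7

D0: mem[0x23..0x25] <- [07 0c 48]
D1: mem[0x13..0x19] <- [b7 ca 5d b1 16 19 64]
D2: mem[0x16..0x1a] <- [07 0c 48 9f 1e]
D3: mem[0x02..0x03] <- [48 9f]
D4: mem[0x18..0x1f] <- [ce ab 1c 2f e1 43 b7 ca]
D5: mem[0x19..0x1b] <- [66 4d ce]
query mem[0x0a]=0xa5, mem[0x1c]=0xe1, mem[0x14]=0xca, mem[0x1e]=0xb7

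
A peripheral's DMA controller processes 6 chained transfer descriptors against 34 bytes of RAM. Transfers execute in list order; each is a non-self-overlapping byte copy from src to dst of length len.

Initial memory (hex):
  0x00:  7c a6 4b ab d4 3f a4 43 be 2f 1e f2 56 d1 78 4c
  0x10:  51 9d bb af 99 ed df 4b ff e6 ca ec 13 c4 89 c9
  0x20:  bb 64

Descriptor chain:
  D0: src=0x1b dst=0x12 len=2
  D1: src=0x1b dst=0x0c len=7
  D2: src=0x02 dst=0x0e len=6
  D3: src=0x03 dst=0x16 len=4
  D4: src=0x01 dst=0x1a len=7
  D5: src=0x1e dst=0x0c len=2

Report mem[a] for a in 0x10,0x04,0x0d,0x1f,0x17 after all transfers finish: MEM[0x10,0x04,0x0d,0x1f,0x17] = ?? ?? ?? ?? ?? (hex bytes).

MEM[0x10,0x04,0x0d,0x1f,0x17] = d4 d4 a4 a4 d4

#0 dst[0x12+2] := {0xec,0x13}
#1 dst[0x0c+7] := {0xec,0x13,0xc4,0x89,0xc9,0xbb,0x64}
#2 dst[0x0e+6] := {0x4b,0xab,0xd4,0x3f,0xa4,0x43}
#3 dst[0x16+4] := {0xab,0xd4,0x3f,0xa4}
#4 dst[0x1a+7] := {0xa6,0x4b,0xab,0xd4,0x3f,0xa4,0x43}
#5 dst[0x0c+2] := {0x3f,0xa4}
query mem[0x10]=0xd4, mem[0x04]=0xd4, mem[0x0d]=0xa4, mem[0x1f]=0xa4, mem[0x17]=0xd4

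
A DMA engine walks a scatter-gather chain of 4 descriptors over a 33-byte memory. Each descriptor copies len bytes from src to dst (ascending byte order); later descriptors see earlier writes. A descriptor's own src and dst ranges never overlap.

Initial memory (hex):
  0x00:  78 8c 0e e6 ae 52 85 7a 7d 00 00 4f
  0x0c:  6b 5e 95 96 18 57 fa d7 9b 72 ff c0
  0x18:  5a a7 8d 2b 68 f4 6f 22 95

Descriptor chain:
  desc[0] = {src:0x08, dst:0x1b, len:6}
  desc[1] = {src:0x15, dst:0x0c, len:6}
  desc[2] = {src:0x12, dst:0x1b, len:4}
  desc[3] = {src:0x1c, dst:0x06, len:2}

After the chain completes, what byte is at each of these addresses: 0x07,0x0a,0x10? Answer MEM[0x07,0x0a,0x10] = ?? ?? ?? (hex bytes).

MEM[0x07,0x0a,0x10] = 9b 00 a7

D0: mem[0x1b..0x20] <- [7d 00 00 4f 6b 5e]
D1: mem[0x0c..0x11] <- [72 ff c0 5a a7 8d]
D2: mem[0x1b..0x1e] <- [fa d7 9b 72]
D3: mem[0x06..0x07] <- [d7 9b]
query mem[0x07]=0x9b, mem[0x0a]=0x00, mem[0x10]=0xa7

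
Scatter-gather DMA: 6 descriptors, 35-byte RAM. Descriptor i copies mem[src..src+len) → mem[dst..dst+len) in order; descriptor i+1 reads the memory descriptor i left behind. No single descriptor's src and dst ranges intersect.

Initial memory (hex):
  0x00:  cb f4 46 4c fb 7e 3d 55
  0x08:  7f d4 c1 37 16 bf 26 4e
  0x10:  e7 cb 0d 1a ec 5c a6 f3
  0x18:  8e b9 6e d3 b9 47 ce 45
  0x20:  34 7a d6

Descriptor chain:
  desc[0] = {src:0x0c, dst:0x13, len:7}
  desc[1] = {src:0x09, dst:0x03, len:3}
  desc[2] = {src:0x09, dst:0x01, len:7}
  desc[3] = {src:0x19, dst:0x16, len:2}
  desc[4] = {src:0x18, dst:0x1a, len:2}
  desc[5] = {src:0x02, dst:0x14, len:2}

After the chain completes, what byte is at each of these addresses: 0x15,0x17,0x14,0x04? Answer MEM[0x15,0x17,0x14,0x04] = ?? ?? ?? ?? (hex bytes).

MEM[0x15,0x17,0x14,0x04] = 37 6e c1 16

#0 dst[0x13+7] := {0x16,0xbf,0x26,0x4e,0xe7,0xcb,0x0d}
#1 dst[0x03+3] := {0xd4,0xc1,0x37}
#2 dst[0x01+7] := {0xd4,0xc1,0x37,0x16,0xbf,0x26,0x4e}
#3 dst[0x16+2] := {0x0d,0x6e}
#4 dst[0x1a+2] := {0xcb,0x0d}
#5 dst[0x14+2] := {0xc1,0x37}
query mem[0x15]=0x37, mem[0x17]=0x6e, mem[0x14]=0xc1, mem[0x04]=0x16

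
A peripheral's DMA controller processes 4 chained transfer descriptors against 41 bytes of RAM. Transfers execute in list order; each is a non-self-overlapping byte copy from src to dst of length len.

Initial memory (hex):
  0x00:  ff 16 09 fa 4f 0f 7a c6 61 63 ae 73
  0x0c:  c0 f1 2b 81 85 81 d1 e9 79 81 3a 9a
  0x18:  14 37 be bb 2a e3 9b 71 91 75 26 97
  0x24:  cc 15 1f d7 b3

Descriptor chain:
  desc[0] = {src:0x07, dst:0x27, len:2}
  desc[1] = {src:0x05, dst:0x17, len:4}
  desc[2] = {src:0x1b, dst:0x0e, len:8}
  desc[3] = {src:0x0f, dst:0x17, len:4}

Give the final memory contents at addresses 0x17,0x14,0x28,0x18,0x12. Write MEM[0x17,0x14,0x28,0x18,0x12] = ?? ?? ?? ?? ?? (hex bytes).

MEM[0x17,0x14,0x28,0x18,0x12] = 2a 75 61 e3 71

D0: mem[0x27..0x28] <- [c6 61]
D1: mem[0x17..0x1a] <- [0f 7a c6 61]
D2: mem[0x0e..0x15] <- [bb 2a e3 9b 71 91 75 26]
D3: mem[0x17..0x1a] <- [2a e3 9b 71]
query mem[0x17]=0x2a, mem[0x14]=0x75, mem[0x28]=0x61, mem[0x18]=0xe3, mem[0x12]=0x71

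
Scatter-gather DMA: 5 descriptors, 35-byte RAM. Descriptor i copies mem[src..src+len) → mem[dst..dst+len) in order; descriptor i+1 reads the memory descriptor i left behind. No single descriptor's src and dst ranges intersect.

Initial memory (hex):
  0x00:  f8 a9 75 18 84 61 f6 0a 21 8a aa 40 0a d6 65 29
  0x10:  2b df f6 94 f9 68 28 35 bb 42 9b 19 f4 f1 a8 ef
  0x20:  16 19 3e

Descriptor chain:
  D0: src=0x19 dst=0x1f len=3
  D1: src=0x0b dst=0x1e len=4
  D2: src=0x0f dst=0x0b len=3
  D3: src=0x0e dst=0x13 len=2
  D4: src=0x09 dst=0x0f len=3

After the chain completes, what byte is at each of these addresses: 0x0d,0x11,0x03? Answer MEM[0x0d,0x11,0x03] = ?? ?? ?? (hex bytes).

D0: mem[0x1f..0x21] <- [42 9b 19]
D1: mem[0x1e..0x21] <- [40 0a d6 65]
D2: mem[0x0b..0x0d] <- [29 2b df]
D3: mem[0x13..0x14] <- [65 29]
D4: mem[0x0f..0x11] <- [8a aa 29]
query mem[0x0d]=0xdf, mem[0x11]=0x29, mem[0x03]=0x18

MEM[0x0d,0x11,0x03] = df 29 18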